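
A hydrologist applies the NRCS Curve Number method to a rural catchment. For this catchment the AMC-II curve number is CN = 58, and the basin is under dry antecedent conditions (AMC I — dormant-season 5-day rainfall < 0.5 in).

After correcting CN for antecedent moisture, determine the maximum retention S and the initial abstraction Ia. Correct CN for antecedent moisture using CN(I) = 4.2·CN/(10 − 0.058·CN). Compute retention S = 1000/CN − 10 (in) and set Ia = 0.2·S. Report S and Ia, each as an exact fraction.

Dry (AMC I): CN(I) = 4.2·58/(10 − 0.058·58) = (1218/5)/(1659/250) = 2900/79 ≈ 36.709
S = 1000/(2900/79) − 10 = 500/29 in ≈ 17.241 in
Ia = 0.2S: 0.2·17.241 = 3.448 in (exactly 100/29)

S = 500/29 in ≈ 17.241 in; Ia = 100/29 in ≈ 3.448 in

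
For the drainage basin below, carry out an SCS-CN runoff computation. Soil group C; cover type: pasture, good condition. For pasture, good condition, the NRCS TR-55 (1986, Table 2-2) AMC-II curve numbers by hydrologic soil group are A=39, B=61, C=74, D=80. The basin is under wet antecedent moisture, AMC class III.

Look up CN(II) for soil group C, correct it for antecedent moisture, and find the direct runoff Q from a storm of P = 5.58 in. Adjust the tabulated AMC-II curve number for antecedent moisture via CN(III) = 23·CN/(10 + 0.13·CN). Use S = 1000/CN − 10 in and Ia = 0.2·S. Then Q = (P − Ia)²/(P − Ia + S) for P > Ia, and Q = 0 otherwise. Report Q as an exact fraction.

NRCS table: pasture, good condition, soil group C → CN(II) = 74
CN(III) from CN(II)=74: (23·74)/(10 + 0.13·74) = 85100/981 ≈ 86.748
S = 1000/(85100/981) − 10 = 1300/851 in ≈ 1.528 in
Ia = 0.2·(1300/851) = 260/851 in ≈ 0.306 in
Excess rainfall: 5.580 − 0.306 = 5.274 in; P > Ia so Q > 0
Q = (224429/42550)²/((224429/42550) + 1300/851) = (50368376041/1810502500)/(289429/42550) = 50368376041/12315203950 in ≈ 4.090 in

Q = 50368376041/12315203950 in ≈ 4.090 in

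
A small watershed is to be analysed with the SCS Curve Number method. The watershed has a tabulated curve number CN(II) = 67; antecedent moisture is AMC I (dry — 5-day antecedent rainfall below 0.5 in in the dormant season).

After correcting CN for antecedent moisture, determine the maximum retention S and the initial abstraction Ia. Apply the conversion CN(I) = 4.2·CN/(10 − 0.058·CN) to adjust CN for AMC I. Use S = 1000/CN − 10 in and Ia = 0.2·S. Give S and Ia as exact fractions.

S = 5500/469 in ≈ 11.727 in; Ia = 1100/469 in ≈ 2.345 in

Dry (AMC I): CN(I) = 4.2·67/(10 − 0.058·67) = (1407/5)/(3057/500) = 46900/1019 ≈ 46.026
Retention S: 1000/CN − 10 with CN=46.026 → S = 5500/469 ≈ 11.727 in
Ia = 0.2·(5500/469) = 1100/469 in ≈ 2.345 in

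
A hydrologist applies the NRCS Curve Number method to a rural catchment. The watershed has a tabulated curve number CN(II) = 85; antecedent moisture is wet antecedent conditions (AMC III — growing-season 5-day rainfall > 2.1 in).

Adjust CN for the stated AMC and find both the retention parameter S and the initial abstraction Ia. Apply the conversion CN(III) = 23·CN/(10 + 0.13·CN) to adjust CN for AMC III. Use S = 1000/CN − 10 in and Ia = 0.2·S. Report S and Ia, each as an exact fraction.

S = 300/391 in ≈ 0.767 in; Ia = 60/391 in ≈ 0.153 in

Adjust CN=85 to AMC III: 23·85/(10 + 0.13·85) → 1955 ÷ (421/20) = 39100/421 ≈ 92.874
Max retention: S = 1000/(39100/421) − 10 = 300/391 in (≈ 0.767 in)
Ia = 0.2S: 0.2·0.767 = 0.153 in (exactly 60/391)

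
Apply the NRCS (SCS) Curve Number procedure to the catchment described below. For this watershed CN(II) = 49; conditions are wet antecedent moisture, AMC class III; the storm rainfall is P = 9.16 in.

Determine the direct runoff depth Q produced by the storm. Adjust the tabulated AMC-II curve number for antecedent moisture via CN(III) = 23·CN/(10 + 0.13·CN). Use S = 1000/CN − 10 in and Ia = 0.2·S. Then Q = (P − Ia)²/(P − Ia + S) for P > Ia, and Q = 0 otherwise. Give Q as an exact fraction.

Q = 54094851889/10145338525 in ≈ 5.332 in

Wet (AMC III): CN(III) = 23·49/(10 + 0.13·49) = 1127/(1637/100) = 112700/1637 ≈ 68.845
Max retention: S = 1000/(112700/1637) − 10 = 5100/1127 in (≈ 4.525 in)
Ia = 0.2·(5100/1127) = 1020/1127 in ≈ 0.905 in
P − Ia = 9.160 − 0.905 = 232583/28175 ≈ 8.255 in (> 0, runoff occurs)
Q: (232583/28175)² ÷ (360083/28175) = 54094851889/10145338525 in (≈ 5.332 in)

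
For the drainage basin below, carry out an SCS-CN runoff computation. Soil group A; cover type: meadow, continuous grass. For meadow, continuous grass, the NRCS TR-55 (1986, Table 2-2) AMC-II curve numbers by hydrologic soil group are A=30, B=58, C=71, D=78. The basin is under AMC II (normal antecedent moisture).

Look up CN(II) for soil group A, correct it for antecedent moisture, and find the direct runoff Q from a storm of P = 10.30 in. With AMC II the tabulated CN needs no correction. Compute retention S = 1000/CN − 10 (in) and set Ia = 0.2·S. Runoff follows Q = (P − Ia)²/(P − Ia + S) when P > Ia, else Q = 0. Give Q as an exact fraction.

NRCS table: meadow, continuous grass, soil group A → CN(II) = 30
Average conditions: CN = 30 (no AMC adjustment).
Max retention: S = 1000/30 − 10 = 70/3 in (≈ 23.333 in)
Initial abstraction Ia = S/5 = (70/3)/5 = 14/3 ≈ 4.667 in
P − Ia = 10.300 − 4.667 = 169/30 ≈ 5.633 in (> 0, runoff occurs)
Runoff Q = (P−Ia)²/(P−Ia+S) = (5.633)²/(5.633+23.333) = 28561/26070 ≈ 1.096 in

Q = 28561/26070 in ≈ 1.096 in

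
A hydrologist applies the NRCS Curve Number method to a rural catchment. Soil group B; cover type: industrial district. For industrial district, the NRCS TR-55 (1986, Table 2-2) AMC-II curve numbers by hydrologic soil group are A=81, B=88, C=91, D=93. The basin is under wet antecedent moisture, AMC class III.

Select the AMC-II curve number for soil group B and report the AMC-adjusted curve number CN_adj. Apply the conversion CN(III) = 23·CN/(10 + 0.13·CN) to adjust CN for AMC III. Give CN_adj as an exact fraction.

CN_adj = 6325/67 ≈ 94.403

NRCS table: industrial district, soil group B → CN(II) = 88
Adjust CN=88 to AMC III: 23·88/(10 + 0.13·88) → 2024 ÷ (536/25) = 6325/67 ≈ 94.403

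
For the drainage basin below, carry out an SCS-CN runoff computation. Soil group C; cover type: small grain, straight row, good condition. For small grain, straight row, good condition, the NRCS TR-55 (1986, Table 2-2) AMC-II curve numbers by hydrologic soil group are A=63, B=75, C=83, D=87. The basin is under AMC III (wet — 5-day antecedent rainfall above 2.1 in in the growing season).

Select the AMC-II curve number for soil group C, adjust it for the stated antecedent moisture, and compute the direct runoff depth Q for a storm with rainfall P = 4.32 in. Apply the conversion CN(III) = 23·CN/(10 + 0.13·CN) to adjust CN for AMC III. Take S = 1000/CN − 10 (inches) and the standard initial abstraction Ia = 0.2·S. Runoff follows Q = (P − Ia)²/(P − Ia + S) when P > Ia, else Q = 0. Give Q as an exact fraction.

NRCS table: small grain, straight row, good condition, soil group C → CN(II) = 83
Adjust CN=83 to AMC III: 23·83/(10 + 0.13·83) → 1909 ÷ (2079/100) = 190900/2079 ≈ 91.823
Retention S: 1000/CN − 10 with CN=91.823 → S = 1700/1909 ≈ 0.891 in
Ia = 0.2·(1700/1909) = 340/1909 in ≈ 0.178 in
Since P=4.320 > Ia=0.178: effective rainfall P−Ia = 197672/47725 in
Runoff Q = (P−Ia)²/(P−Ia+S) = (4.142)²/(4.142+0.891) = 9768554896/2865552175 ≈ 3.409 in

Q = 9768554896/2865552175 in ≈ 3.409 in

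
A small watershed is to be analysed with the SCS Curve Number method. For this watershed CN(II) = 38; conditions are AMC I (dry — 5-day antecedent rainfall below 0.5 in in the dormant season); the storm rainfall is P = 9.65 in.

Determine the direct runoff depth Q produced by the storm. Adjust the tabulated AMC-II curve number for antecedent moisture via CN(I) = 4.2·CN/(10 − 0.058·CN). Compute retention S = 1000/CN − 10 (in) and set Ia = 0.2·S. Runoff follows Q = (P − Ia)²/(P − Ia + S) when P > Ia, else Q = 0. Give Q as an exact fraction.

Adjust CN=38 to AMC I: 4.2·38/(10 − 0.058·38) → (798/5) ÷ (1949/250) = 39900/1949 ≈ 20.472
Retention S: 1000/CN − 10 with CN=20.472 → S = 15500/399 ≈ 38.847 in
Initial abstraction Ia = S/5 = (15500/399)/5 = 3100/399 ≈ 7.769 in
Excess rainfall: 9.650 − 7.769 = 1.881 in; P > Ia so Q > 0
Q: (15007/7980)² ÷ (325007/7980) = 225210049/2593555860 in (≈ 0.087 in)

Q = 225210049/2593555860 in ≈ 0.087 in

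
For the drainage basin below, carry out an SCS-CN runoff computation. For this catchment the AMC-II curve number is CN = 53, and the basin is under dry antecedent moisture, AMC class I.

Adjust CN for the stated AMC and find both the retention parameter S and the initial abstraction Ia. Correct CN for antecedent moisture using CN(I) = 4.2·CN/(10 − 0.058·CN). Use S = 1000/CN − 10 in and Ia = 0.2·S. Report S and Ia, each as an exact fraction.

Adjust CN=53 to AMC I: 4.2·53/(10 − 0.058·53) → (1113/5) ÷ (3463/500) = 111300/3463 ≈ 32.140
S = 1000/(111300/3463) − 10 = 23500/1113 in ≈ 21.114 in
Ia = 0.2S: 0.2·21.114 = 4.223 in (exactly 4700/1113)

S = 23500/1113 in ≈ 21.114 in; Ia = 4700/1113 in ≈ 4.223 in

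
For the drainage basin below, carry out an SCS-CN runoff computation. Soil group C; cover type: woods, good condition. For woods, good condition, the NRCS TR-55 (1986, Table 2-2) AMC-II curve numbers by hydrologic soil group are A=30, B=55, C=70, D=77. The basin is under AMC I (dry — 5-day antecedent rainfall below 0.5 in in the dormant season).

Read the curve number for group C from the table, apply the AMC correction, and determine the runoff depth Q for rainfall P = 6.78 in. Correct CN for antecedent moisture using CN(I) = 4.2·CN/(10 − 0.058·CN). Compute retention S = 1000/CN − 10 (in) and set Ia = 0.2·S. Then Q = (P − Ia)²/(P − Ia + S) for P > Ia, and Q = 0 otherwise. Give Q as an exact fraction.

Q = 134815321/89696950 in ≈ 1.503 in

NRCS table: woods, good condition, soil group C → CN(II) = 70
Dry (AMC I): CN(I) = 4.2·70/(10 − 0.058·70) = 294/(297/50) = 4900/99 ≈ 49.495
S = 1000/(4900/99) − 10 = 500/49 in ≈ 10.204 in
Initial abstraction Ia = S/5 = (500/49)/5 = 100/49 ≈ 2.041 in
Since P=6.780 > Ia=2.041: effective rainfall P−Ia = 11611/2450 in
Q = (11611/2450)²/((11611/2450) + 500/49) = (134815321/6002500)/(36611/2450) = 134815321/89696950 in ≈ 1.503 in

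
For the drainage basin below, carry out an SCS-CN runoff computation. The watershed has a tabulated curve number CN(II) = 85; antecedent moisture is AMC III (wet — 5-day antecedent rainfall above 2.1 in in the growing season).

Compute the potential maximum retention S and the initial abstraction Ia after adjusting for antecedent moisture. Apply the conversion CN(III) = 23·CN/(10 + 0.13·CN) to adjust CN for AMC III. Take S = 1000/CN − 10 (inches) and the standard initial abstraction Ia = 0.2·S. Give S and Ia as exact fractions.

S = 300/391 in ≈ 0.767 in; Ia = 60/391 in ≈ 0.153 in

CN(III) from CN(II)=85: (23·85)/(10 + 0.13·85) = 39100/421 ≈ 92.874
Retention S: 1000/CN − 10 with CN=92.874 → S = 300/391 ≈ 0.767 in
Ia = 0.2S: 0.2·0.767 = 0.153 in (exactly 60/391)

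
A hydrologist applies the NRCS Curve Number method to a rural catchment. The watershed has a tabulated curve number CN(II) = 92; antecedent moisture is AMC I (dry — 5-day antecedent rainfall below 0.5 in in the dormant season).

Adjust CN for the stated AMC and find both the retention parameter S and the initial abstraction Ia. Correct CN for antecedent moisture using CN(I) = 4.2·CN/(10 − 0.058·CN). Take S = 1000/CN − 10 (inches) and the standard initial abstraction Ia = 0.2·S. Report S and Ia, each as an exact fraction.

CN(I) from CN(II)=92: (4.2·92)/(10 − 0.058·92) = 48300/583 ≈ 82.847
Retention S: 1000/CN − 10 with CN=82.847 → S = 1000/483 ≈ 2.070 in
Ia = 0.2S: 0.2·2.070 = 0.414 in (exactly 200/483)

S = 1000/483 in ≈ 2.070 in; Ia = 200/483 in ≈ 0.414 in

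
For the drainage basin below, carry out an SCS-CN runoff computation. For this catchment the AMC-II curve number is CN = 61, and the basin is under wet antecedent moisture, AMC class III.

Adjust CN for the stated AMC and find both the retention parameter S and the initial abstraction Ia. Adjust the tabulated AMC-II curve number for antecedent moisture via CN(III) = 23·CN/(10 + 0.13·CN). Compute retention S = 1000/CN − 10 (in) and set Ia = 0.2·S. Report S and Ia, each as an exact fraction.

S = 3900/1403 in ≈ 2.780 in; Ia = 780/1403 in ≈ 0.556 in

Adjust CN=61 to AMC III: 23·61/(10 + 0.13·61) → 1403 ÷ (1793/100) = 140300/1793 ≈ 78.249
Retention S: 1000/CN − 10 with CN=78.249 → S = 3900/1403 ≈ 2.780 in
Ia = 0.2S: 0.2·2.780 = 0.556 in (exactly 780/1403)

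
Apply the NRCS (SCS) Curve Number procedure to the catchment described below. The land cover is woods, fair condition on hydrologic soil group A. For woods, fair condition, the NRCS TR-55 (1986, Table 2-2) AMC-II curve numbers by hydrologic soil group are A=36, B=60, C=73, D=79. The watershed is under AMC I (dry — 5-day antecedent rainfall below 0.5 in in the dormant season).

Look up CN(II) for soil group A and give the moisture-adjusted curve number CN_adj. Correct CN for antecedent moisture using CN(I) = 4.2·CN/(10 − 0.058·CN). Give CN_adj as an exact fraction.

CN_adj = 18900/989 ≈ 19.110

NRCS table: woods, fair condition, soil group A → CN(II) = 36
Dry (AMC I): CN(I) = 4.2·36/(10 − 0.058·36) = (756/5)/(989/125) = 18900/989 ≈ 19.110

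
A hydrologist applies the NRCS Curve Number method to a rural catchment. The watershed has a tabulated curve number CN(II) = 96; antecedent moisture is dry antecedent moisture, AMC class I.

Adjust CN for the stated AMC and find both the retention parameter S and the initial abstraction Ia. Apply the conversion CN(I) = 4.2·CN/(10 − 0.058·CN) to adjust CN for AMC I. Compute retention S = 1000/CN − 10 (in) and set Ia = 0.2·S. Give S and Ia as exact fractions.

S = 125/126 in ≈ 0.992 in; Ia = 25/126 in ≈ 0.198 in

CN(I) from CN(II)=96: (4.2·96)/(10 − 0.058·96) = 25200/277 ≈ 90.975
Max retention: S = 1000/(25200/277) − 10 = 125/126 in (≈ 0.992 in)
Ia = 0.2S: 0.2·0.992 = 0.198 in (exactly 25/126)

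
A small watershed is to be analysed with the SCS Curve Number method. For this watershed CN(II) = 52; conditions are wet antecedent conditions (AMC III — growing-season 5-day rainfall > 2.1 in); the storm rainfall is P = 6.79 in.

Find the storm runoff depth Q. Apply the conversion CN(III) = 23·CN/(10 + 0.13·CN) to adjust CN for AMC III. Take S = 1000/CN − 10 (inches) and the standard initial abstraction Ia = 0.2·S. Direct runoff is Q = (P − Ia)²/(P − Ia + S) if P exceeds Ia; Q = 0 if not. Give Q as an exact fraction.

Q = 32048518441/8940727900 in ≈ 3.585 in

Wet (AMC III): CN(III) = 23·52/(10 + 0.13·52) = 1196/(419/25) = 29900/419 ≈ 71.360
Retention S: 1000/CN − 10 with CN=71.360 → S = 1200/299 ≈ 4.013 in
Ia = 0.2·(1200/299) = 240/299 in ≈ 0.803 in
P − Ia = 6.790 − 0.803 = 179021/29900 ≈ 5.987 in (> 0, runoff occurs)
Runoff Q = (P−Ia)²/(P−Ia+S) = (5.987)²/(5.987+4.013) = 32048518441/8940727900 ≈ 3.585 in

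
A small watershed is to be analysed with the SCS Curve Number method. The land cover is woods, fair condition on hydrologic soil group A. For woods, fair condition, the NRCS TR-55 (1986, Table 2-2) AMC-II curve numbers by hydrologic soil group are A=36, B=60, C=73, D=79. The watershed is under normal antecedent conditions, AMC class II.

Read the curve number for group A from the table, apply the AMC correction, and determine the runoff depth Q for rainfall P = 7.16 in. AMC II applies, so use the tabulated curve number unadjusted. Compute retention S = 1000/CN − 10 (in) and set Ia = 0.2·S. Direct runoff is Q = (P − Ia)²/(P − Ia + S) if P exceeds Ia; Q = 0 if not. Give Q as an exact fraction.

Q = 657721/1082475 in ≈ 0.608 in

NRCS table: woods, fair condition, soil group A → CN(II) = 36
Average conditions: CN = 36 (no AMC adjustment).
Max retention: S = 1000/36 − 10 = 160/9 in (≈ 17.778 in)
Ia = 0.2S: 0.2·17.778 = 3.556 in (exactly 32/9)
Excess rainfall: 7.160 − 3.556 = 3.604 in; P > Ia so Q > 0
Q: (811/225)² ÷ (4811/225) = 657721/1082475 in (≈ 0.608 in)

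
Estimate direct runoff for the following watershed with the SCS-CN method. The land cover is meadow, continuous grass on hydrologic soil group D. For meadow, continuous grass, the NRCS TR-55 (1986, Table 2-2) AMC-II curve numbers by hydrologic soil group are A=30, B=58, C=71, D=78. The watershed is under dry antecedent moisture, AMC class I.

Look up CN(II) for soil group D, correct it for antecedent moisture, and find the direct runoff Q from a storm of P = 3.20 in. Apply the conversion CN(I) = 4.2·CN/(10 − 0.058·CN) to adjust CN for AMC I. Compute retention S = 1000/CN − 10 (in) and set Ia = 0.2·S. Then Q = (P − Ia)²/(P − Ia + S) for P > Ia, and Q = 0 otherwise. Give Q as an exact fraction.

NRCS table: meadow, continuous grass, soil group D → CN(II) = 78
Adjust CN=78 to AMC I: 4.2·78/(10 − 0.058·78) → (1638/5) ÷ (1369/250) = 81900/1369 ≈ 59.825
S = 1000/(81900/1369) − 10 = 5500/819 in ≈ 6.716 in
Ia = 0.2·(5500/819) = 1100/819 in ≈ 1.343 in
Excess rainfall: 3.200 − 1.343 = 1.857 in; P > Ia so Q > 0
Q = (7604/4095)²/((7604/4095) + 5500/819) = (57820816/16769025)/(35104/4095) = 3613801/8984430 in ≈ 0.402 in

Q = 3613801/8984430 in ≈ 0.402 in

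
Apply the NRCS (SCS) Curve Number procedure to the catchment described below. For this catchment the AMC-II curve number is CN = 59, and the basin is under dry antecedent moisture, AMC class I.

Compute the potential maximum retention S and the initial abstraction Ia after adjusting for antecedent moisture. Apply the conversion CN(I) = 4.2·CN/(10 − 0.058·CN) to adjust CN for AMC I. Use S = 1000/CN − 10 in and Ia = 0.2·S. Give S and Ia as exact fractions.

CN(I) from CN(II)=59: (4.2·59)/(10 − 0.058·59) = 123900/3289 ≈ 37.671
S = 1000/(123900/3289) − 10 = 20500/1239 in ≈ 16.546 in
Initial abstraction Ia = S/5 = (20500/1239)/5 = 4100/1239 ≈ 3.309 in

S = 20500/1239 in ≈ 16.546 in; Ia = 4100/1239 in ≈ 3.309 in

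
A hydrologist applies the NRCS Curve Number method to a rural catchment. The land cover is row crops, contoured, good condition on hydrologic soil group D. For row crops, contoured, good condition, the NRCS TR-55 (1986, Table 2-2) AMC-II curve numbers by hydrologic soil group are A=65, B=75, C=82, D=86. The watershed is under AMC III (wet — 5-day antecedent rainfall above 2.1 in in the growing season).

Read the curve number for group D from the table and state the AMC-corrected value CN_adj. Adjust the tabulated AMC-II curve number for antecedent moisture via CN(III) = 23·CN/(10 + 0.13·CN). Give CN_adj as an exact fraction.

CN_adj = 98900/1059 ≈ 93.390

NRCS table: row crops, contoured, good condition, soil group D → CN(II) = 86
Wet (AMC III): CN(III) = 23·86/(10 + 0.13·86) = 1978/(1059/50) = 98900/1059 ≈ 93.390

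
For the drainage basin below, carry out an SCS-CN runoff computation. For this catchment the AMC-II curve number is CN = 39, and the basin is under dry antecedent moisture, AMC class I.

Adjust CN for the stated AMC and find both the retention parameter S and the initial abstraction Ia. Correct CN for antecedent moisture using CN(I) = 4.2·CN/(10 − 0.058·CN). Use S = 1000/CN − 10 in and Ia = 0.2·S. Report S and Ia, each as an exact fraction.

Adjust CN=39 to AMC I: 4.2·39/(10 − 0.058·39) → (819/5) ÷ (3869/500) = 81900/3869 ≈ 21.168
Max retention: S = 1000/(81900/3869) − 10 = 30500/819 in (≈ 37.241 in)
Initial abstraction Ia = S/5 = (30500/819)/5 = 6100/819 ≈ 7.448 in

S = 30500/819 in ≈ 37.241 in; Ia = 6100/819 in ≈ 7.448 in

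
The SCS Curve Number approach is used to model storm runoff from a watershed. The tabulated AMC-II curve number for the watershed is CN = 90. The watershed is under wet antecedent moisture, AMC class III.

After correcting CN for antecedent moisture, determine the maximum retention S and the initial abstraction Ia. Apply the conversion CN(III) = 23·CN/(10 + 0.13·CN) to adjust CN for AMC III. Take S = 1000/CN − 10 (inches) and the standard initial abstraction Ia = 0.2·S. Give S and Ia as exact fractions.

S = 100/207 in ≈ 0.483 in; Ia = 20/207 in ≈ 0.097 in

CN(III) from CN(II)=90: (23·90)/(10 + 0.13·90) = 20700/217 ≈ 95.392
S = 1000/(20700/217) − 10 = 100/207 in ≈ 0.483 in
Ia = 0.2S: 0.2·0.483 = 0.097 in (exactly 20/207)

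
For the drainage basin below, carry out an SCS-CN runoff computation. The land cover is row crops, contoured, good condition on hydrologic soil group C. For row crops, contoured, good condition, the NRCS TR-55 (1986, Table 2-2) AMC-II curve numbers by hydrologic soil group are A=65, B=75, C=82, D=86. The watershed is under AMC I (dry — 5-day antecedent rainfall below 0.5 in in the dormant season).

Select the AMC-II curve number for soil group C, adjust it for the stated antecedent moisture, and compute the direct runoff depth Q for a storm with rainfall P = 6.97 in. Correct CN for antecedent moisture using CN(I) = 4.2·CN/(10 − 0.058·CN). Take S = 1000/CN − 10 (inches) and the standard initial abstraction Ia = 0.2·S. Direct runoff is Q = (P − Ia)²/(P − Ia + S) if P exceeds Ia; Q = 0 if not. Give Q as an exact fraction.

NRCS table: row crops, contoured, good condition, soil group C → CN(II) = 82
Dry (AMC I): CN(I) = 4.2·82/(10 − 0.058·82) = (1722/5)/(1311/250) = 28700/437 ≈ 65.675
Retention S: 1000/CN − 10 with CN=65.675 → S = 1500/287 ≈ 5.226 in
Ia = 0.2S: 0.2·5.226 = 1.045 in (exactly 300/287)
Since P=6.970 > Ia=1.045: effective rainfall P−Ia = 170039/28700 in
Q: (170039/28700)² ÷ (320039/28700) = 28913261521/9185119300 in (≈ 3.148 in)

Q = 28913261521/9185119300 in ≈ 3.148 in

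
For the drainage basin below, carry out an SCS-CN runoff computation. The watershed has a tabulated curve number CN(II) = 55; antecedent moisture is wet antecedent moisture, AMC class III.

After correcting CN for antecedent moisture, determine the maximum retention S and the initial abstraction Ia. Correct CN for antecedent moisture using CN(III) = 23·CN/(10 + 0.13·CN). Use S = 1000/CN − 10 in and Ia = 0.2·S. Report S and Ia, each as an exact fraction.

S = 900/253 in ≈ 3.557 in; Ia = 180/253 in ≈ 0.711 in

Wet (AMC III): CN(III) = 23·55/(10 + 0.13·55) = 1265/(343/20) = 25300/343 ≈ 73.761
Retention S: 1000/CN − 10 with CN=73.761 → S = 900/253 ≈ 3.557 in
Ia = 0.2S: 0.2·3.557 = 0.711 in (exactly 180/253)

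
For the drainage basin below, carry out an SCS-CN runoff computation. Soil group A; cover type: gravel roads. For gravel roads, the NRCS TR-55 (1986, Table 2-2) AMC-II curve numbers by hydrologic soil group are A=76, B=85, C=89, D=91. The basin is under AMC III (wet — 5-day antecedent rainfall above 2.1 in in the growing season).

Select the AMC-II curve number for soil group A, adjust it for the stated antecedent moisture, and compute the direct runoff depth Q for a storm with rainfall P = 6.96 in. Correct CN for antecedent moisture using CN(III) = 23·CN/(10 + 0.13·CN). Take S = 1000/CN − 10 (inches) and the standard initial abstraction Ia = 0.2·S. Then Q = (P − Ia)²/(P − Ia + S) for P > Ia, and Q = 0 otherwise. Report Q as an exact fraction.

Q = 296363858/53434175 in ≈ 5.546 in

NRCS table: gravel roads, soil group A → CN(II) = 76
CN(III) from CN(II)=76: (23·76)/(10 + 0.13·76) = 43700/497 ≈ 87.928
Max retention: S = 1000/(43700/497) − 10 = 600/437 in (≈ 1.373 in)
Initial abstraction Ia = S/5 = (600/437)/5 = 120/437 ≈ 0.275 in
Excess rainfall: 6.960 − 0.275 = 6.685 in; P > Ia so Q > 0
Runoff Q = (P−Ia)²/(P−Ia+S) = (6.685)²/(6.685+1.373) = 296363858/53434175 ≈ 5.546 in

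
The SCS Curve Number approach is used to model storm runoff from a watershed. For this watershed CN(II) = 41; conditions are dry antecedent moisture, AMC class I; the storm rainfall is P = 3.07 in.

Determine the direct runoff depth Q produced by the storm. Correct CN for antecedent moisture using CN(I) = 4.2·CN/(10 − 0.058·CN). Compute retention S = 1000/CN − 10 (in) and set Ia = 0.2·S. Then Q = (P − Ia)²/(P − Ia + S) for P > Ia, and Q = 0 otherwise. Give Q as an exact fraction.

Q = 0 in ≈ 0.000 in

Adjust CN=41 to AMC I: 4.2·41/(10 − 0.058·41) → (861/5) ÷ (3811/500) = 86100/3811 ≈ 22.592
Max retention: S = 1000/(86100/3811) − 10 = 29500/861 in (≈ 34.262 in)
Ia = 0.2·(29500/861) = 5900/861 in ≈ 6.852 in
P = 3.070 ≤ Ia = 6.852 in: entire storm abstracted, Q = 0.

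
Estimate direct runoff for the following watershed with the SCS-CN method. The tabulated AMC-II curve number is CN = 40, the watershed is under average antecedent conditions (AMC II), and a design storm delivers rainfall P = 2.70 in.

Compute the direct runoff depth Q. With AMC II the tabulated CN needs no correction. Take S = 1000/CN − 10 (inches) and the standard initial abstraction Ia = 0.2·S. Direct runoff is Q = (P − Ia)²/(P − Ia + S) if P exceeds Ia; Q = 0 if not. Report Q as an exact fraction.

Q = 0 in ≈ 0.000 in

CN(II) = 40; AMC II needs no correction.
S = 1000/40 − 10 = 15 in ≈ 15.000 in
Initial abstraction Ia = S/5 = 15/5 = 3 ≈ 3.000 in
P = 2.700 ≤ Ia = 3.000 in: entire storm abstracted, Q = 0.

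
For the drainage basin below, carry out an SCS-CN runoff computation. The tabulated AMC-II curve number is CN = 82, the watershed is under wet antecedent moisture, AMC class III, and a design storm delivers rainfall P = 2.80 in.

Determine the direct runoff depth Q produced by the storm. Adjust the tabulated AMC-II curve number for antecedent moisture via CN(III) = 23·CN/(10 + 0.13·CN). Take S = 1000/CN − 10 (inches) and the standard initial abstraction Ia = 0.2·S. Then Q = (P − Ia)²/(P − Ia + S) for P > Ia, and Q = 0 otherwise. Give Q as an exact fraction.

Q = 75669602/39610715 in ≈ 1.910 in

Adjust CN=82 to AMC III: 23·82/(10 + 0.13·82) → 1886 ÷ (1033/50) = 94300/1033 ≈ 91.288
Max retention: S = 1000/(94300/1033) − 10 = 900/943 in (≈ 0.954 in)
Initial abstraction Ia = S/5 = (900/943)/5 = 180/943 ≈ 0.191 in
Excess rainfall: 2.800 − 0.191 = 2.609 in; P > Ia so Q > 0
Q: (12302/4715)² ÷ (16802/4715) = 75669602/39610715 in (≈ 1.910 in)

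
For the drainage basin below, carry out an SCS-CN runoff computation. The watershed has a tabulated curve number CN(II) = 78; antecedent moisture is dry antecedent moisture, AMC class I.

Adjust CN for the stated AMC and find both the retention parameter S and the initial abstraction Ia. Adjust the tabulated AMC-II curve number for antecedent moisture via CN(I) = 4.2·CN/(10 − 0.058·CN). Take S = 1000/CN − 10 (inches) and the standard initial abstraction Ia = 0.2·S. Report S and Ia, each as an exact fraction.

Dry (AMC I): CN(I) = 4.2·78/(10 − 0.058·78) = (1638/5)/(1369/250) = 81900/1369 ≈ 59.825
S = 1000/(81900/1369) − 10 = 5500/819 in ≈ 6.716 in
Initial abstraction Ia = S/5 = (5500/819)/5 = 1100/819 ≈ 1.343 in

S = 5500/819 in ≈ 6.716 in; Ia = 1100/819 in ≈ 1.343 in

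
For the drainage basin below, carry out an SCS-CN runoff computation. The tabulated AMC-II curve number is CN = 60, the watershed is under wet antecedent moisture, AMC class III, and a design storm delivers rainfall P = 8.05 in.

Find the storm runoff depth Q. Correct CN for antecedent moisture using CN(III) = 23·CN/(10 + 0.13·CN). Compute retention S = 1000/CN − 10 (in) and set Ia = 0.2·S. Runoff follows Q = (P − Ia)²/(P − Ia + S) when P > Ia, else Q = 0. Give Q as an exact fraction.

Q = 106275481/19746420 in ≈ 5.382 in

Wet (AMC III): CN(III) = 23·60/(10 + 0.13·60) = 1380/(89/5) = 6900/89 ≈ 77.528
Max retention: S = 1000/(6900/89) − 10 = 200/69 in (≈ 2.899 in)
Ia = 0.2·(200/69) = 40/69 in ≈ 0.580 in
P − Ia = 8.050 − 0.580 = 10309/1380 ≈ 7.470 in (> 0, runoff occurs)
Q: (10309/1380)² ÷ (14309/1380) = 106275481/19746420 in (≈ 5.382 in)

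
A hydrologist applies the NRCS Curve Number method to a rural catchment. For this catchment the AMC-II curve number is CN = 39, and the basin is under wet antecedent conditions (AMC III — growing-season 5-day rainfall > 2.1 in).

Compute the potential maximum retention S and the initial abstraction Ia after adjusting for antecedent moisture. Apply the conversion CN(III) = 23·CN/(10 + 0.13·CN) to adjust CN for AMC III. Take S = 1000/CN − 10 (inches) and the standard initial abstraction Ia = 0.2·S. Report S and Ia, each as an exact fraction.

S = 6100/897 in ≈ 6.800 in; Ia = 1220/897 in ≈ 1.360 in

Wet (AMC III): CN(III) = 23·39/(10 + 0.13·39) = 897/(1507/100) = 89700/1507 ≈ 59.522
Retention S: 1000/CN − 10 with CN=59.522 → S = 6100/897 ≈ 6.800 in
Ia = 0.2S: 0.2·6.800 = 1.360 in (exactly 1220/897)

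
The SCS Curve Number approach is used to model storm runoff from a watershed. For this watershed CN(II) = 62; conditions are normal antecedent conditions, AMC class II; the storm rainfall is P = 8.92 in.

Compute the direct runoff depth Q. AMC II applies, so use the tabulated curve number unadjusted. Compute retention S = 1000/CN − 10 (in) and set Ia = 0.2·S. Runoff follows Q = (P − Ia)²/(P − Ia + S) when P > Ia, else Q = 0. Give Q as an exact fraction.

CN(II) = 62; AMC II needs no correction.
Max retention: S = 1000/62 − 10 = 190/31 in (≈ 6.129 in)
Initial abstraction Ia = S/5 = (190/31)/5 = 38/31 ≈ 1.226 in
Excess rainfall: 8.920 − 1.226 = 7.694 in; P > Ia so Q > 0
Runoff Q = (P−Ia)²/(P−Ia+S) = (7.694)²/(7.694+6.129) = 35557369/8302575 ≈ 4.283 in

Q = 35557369/8302575 in ≈ 4.283 in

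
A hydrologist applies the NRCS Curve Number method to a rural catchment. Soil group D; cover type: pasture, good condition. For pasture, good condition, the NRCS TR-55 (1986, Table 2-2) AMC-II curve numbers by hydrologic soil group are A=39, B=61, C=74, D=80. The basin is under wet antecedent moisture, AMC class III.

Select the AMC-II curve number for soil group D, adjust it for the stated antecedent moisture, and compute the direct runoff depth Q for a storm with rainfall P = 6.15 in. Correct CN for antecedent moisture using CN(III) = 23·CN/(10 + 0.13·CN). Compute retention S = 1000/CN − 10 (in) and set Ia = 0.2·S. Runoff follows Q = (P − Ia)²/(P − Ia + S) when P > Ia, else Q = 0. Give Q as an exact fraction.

Q = 7447441/1485340 in ≈ 5.014 in

NRCS table: pasture, good condition, soil group D → CN(II) = 80
Wet (AMC III): CN(III) = 23·80/(10 + 0.13·80) = 1840/(102/5) = 4600/51 ≈ 90.196
Retention S: 1000/CN − 10 with CN=90.196 → S = 25/23 ≈ 1.087 in
Ia = 0.2·(25/23) = 5/23 in ≈ 0.217 in
P − Ia = 6.150 − 0.217 = 2729/460 ≈ 5.933 in (> 0, runoff occurs)
Runoff Q = (P−Ia)²/(P−Ia+S) = (5.933)²/(5.933+1.087) = 7447441/1485340 ≈ 5.014 in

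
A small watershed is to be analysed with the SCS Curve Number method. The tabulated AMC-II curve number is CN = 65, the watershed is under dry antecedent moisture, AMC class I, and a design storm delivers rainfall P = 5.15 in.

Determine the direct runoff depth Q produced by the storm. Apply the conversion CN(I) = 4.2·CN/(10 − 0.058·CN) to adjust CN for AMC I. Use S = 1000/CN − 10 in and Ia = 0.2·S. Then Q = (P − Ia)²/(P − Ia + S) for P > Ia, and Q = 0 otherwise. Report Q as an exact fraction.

Adjust CN=65 to AMC I: 4.2·65/(10 − 0.058·65) → 273 ÷ (623/100) = 3900/89 ≈ 43.820
Max retention: S = 1000/(3900/89) − 10 = 500/39 in (≈ 12.821 in)
Ia = 0.2·(500/39) = 100/39 in ≈ 2.564 in
Since P=5.150 > Ia=2.564: effective rainfall P−Ia = 2017/780 in
Q: (2017/780)² ÷ (12017/780) = 4068289/9373260 in (≈ 0.434 in)

Q = 4068289/9373260 in ≈ 0.434 in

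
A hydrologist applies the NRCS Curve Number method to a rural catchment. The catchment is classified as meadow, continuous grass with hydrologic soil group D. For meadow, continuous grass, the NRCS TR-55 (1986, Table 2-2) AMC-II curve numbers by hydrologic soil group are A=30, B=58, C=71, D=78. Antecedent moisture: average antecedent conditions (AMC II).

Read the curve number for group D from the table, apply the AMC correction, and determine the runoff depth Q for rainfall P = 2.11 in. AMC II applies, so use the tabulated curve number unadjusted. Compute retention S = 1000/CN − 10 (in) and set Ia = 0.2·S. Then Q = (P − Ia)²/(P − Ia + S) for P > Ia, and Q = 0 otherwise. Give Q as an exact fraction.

Q = 36348841/66413100 in ≈ 0.547 in

NRCS table: meadow, continuous grass, soil group D → CN(II) = 78
AMC II — tabulated CN = 78 applies directly.
Max retention: S = 1000/78 − 10 = 110/39 in (≈ 2.821 in)
Ia = 0.2·(110/39) = 22/39 in ≈ 0.564 in
P − Ia = 2.110 − 0.564 = 6029/3900 ≈ 1.546 in (> 0, runoff occurs)
Q: (6029/3900)² ÷ (17029/3900) = 36348841/66413100 in (≈ 0.547 in)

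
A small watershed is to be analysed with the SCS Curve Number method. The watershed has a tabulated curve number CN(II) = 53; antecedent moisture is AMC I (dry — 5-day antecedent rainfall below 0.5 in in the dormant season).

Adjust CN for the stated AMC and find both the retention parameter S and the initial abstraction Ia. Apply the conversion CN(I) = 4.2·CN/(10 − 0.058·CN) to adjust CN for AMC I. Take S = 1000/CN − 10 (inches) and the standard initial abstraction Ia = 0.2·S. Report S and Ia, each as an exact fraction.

S = 23500/1113 in ≈ 21.114 in; Ia = 4700/1113 in ≈ 4.223 in

Adjust CN=53 to AMC I: 4.2·53/(10 − 0.058·53) → (1113/5) ÷ (3463/500) = 111300/3463 ≈ 32.140
S = 1000/(111300/3463) − 10 = 23500/1113 in ≈ 21.114 in
Initial abstraction Ia = S/5 = (23500/1113)/5 = 4700/1113 ≈ 4.223 in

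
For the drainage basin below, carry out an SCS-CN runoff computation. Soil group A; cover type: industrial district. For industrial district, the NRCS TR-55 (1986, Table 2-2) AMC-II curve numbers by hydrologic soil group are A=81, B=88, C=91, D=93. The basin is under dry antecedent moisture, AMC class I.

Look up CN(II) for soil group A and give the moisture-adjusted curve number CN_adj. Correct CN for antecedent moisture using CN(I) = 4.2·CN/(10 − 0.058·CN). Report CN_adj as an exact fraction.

CN_adj = 170100/2651 ≈ 64.164

NRCS table: industrial district, soil group A → CN(II) = 81
Dry (AMC I): CN(I) = 4.2·81/(10 − 0.058·81) = (1701/5)/(2651/500) = 170100/2651 ≈ 64.164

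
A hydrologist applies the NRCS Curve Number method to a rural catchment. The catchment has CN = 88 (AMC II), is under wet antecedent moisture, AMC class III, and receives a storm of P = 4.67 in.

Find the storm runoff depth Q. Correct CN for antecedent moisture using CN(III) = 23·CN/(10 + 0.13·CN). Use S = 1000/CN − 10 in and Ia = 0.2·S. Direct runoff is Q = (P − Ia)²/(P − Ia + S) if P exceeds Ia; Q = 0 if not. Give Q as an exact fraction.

Adjust CN=88 to AMC III: 23·88/(10 + 0.13·88) → 2024 ÷ (536/25) = 6325/67 ≈ 94.403
S = 1000/(6325/67) − 10 = 150/253 in ≈ 0.593 in
Ia = 0.2·(150/253) = 30/253 in ≈ 0.119 in
Since P=4.670 > Ia=0.119: effective rainfall P−Ia = 115151/25300 in
Q: (115151/25300)² ÷ (130151/25300) = 13259752801/3292820300 in (≈ 4.027 in)

Q = 13259752801/3292820300 in ≈ 4.027 in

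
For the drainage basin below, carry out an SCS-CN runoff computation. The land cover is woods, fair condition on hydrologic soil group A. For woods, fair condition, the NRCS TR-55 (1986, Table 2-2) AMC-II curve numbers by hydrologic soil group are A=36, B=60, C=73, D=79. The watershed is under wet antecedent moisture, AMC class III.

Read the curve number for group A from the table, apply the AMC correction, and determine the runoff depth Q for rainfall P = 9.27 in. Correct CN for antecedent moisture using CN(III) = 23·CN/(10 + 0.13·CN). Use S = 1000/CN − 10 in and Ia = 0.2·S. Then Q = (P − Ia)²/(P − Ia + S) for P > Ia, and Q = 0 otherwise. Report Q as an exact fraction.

Q = 25564492321/6621702300 in ≈ 3.861 in

NRCS table: woods, fair condition, soil group A → CN(II) = 36
Wet (AMC III): CN(III) = 23·36/(10 + 0.13·36) = 828/(367/25) = 20700/367 ≈ 56.403
Max retention: S = 1000/(20700/367) − 10 = 1600/207 in (≈ 7.729 in)
Ia = 0.2S: 0.2·7.729 = 1.546 in (exactly 320/207)
Excess rainfall: 9.270 − 1.546 = 7.724 in; P > Ia so Q > 0
Q: (159889/20700)² ÷ (319889/20700) = 25564492321/6621702300 in (≈ 3.861 in)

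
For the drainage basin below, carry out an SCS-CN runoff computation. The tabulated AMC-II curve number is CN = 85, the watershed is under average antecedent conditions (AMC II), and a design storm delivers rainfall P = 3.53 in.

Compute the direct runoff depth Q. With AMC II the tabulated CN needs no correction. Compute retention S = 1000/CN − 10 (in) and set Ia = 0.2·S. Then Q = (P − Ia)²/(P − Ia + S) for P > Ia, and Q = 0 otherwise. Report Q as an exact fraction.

CN(II) = 85; AMC II needs no correction.
Max retention: S = 1000/85 − 10 = 30/17 in (≈ 1.765 in)
Initial abstraction Ia = S/5 = (30/17)/5 = 6/17 ≈ 0.353 in
Excess rainfall: 3.530 − 0.353 = 3.177 in; P > Ia so Q > 0
Q: (5401/1700)² ÷ (8401/1700) = 29170801/14281700 in (≈ 2.043 in)

Q = 29170801/14281700 in ≈ 2.043 in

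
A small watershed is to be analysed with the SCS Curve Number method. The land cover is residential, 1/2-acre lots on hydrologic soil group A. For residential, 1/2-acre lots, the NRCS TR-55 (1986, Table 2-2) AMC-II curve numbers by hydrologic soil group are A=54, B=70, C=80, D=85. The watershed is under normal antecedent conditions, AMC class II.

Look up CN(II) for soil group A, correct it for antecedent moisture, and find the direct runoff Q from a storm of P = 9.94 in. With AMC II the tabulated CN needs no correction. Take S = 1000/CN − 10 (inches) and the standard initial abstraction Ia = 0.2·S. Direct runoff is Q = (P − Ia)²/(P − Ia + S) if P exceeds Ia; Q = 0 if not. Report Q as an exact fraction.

Q = 123632161/30535650 in ≈ 4.049 in

NRCS table: residential, 1/2-acre lots, soil group A → CN(II) = 54
CN(II) = 54; AMC II needs no correction.
S = 1000/54 − 10 = 230/27 in ≈ 8.519 in
Ia = 0.2·(230/27) = 46/27 in ≈ 1.704 in
P − Ia = 9.940 − 1.704 = 11119/1350 ≈ 8.236 in (> 0, runoff occurs)
Runoff Q = (P−Ia)²/(P−Ia+S) = (8.236)²/(8.236+8.519) = 123632161/30535650 ≈ 4.049 in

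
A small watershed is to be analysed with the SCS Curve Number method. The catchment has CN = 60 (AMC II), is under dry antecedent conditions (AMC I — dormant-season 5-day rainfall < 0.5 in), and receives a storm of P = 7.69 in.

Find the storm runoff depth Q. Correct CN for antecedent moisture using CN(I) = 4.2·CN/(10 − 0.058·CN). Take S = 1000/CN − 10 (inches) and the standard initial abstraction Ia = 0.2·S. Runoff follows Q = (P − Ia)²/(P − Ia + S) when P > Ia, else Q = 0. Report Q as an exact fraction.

Q = 809231809/809216100 in ≈ 1.000 in

Adjust CN=60 to AMC I: 4.2·60/(10 − 0.058·60) → 252 ÷ (163/25) = 6300/163 ≈ 38.650
Max retention: S = 1000/(6300/163) − 10 = 1000/63 in (≈ 15.873 in)
Ia = 0.2S: 0.2·15.873 = 3.175 in (exactly 200/63)
P − Ia = 7.690 − 3.175 = 28447/6300 ≈ 4.515 in (> 0, runoff occurs)
Q: (28447/6300)² ÷ (128447/6300) = 809231809/809216100 in (≈ 1.000 in)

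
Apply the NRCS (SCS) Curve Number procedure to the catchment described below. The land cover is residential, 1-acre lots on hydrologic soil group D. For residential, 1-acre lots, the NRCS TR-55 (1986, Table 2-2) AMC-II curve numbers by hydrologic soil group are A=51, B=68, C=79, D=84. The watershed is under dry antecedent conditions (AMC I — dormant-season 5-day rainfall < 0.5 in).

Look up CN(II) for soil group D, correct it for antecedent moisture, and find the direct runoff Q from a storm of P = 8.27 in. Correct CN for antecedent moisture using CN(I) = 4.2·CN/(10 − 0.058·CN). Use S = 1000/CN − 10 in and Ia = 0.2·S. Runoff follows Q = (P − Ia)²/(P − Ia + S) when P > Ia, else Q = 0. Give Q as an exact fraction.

Q = 105434635849/23139578700 in ≈ 4.556 in

NRCS table: residential, 1-acre lots, soil group D → CN(II) = 84
Adjust CN=84 to AMC I: 4.2·84/(10 − 0.058·84) → (1764/5) ÷ (641/125) = 44100/641 ≈ 68.799
Retention S: 1000/CN − 10 with CN=68.799 → S = 2000/441 ≈ 4.535 in
Ia = 0.2S: 0.2·4.535 = 0.907 in (exactly 400/441)
P − Ia = 8.270 − 0.907 = 324707/44100 ≈ 7.363 in (> 0, runoff occurs)
Q = (324707/44100)²/((324707/44100) + 2000/441) = (105434635849/1944810000)/(524707/44100) = 105434635849/23139578700 in ≈ 4.556 in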